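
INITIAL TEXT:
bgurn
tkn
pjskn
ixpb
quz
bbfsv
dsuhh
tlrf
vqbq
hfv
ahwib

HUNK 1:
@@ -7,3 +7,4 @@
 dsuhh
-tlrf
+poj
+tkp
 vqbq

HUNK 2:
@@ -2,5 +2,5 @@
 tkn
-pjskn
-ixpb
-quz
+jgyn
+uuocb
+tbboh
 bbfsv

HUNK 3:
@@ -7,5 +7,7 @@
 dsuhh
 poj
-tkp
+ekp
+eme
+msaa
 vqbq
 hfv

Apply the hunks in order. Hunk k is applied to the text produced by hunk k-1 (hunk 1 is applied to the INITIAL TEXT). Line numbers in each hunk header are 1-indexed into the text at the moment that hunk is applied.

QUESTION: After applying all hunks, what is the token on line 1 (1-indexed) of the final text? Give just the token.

Answer: bgurn

Derivation:
Hunk 1: at line 7 remove [tlrf] add [poj,tkp] -> 12 lines: bgurn tkn pjskn ixpb quz bbfsv dsuhh poj tkp vqbq hfv ahwib
Hunk 2: at line 2 remove [pjskn,ixpb,quz] add [jgyn,uuocb,tbboh] -> 12 lines: bgurn tkn jgyn uuocb tbboh bbfsv dsuhh poj tkp vqbq hfv ahwib
Hunk 3: at line 7 remove [tkp] add [ekp,eme,msaa] -> 14 lines: bgurn tkn jgyn uuocb tbboh bbfsv dsuhh poj ekp eme msaa vqbq hfv ahwib
Final line 1: bgurn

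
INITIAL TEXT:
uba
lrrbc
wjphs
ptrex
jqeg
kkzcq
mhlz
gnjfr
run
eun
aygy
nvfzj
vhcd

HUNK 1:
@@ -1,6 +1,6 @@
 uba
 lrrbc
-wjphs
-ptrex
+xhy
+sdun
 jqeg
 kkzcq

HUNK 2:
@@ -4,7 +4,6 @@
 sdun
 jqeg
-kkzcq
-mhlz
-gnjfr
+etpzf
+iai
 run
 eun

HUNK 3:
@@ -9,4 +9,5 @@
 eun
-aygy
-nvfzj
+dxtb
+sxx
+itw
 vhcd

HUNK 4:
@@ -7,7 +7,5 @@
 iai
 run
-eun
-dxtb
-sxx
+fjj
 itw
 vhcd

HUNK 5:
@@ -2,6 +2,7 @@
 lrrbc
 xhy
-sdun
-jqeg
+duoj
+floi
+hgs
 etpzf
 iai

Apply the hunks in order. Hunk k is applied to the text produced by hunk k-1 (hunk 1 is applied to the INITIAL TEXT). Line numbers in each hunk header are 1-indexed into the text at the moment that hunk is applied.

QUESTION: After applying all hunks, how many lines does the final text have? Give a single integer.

Hunk 1: at line 1 remove [wjphs,ptrex] add [xhy,sdun] -> 13 lines: uba lrrbc xhy sdun jqeg kkzcq mhlz gnjfr run eun aygy nvfzj vhcd
Hunk 2: at line 4 remove [kkzcq,mhlz,gnjfr] add [etpzf,iai] -> 12 lines: uba lrrbc xhy sdun jqeg etpzf iai run eun aygy nvfzj vhcd
Hunk 3: at line 9 remove [aygy,nvfzj] add [dxtb,sxx,itw] -> 13 lines: uba lrrbc xhy sdun jqeg etpzf iai run eun dxtb sxx itw vhcd
Hunk 4: at line 7 remove [eun,dxtb,sxx] add [fjj] -> 11 lines: uba lrrbc xhy sdun jqeg etpzf iai run fjj itw vhcd
Hunk 5: at line 2 remove [sdun,jqeg] add [duoj,floi,hgs] -> 12 lines: uba lrrbc xhy duoj floi hgs etpzf iai run fjj itw vhcd
Final line count: 12

Answer: 12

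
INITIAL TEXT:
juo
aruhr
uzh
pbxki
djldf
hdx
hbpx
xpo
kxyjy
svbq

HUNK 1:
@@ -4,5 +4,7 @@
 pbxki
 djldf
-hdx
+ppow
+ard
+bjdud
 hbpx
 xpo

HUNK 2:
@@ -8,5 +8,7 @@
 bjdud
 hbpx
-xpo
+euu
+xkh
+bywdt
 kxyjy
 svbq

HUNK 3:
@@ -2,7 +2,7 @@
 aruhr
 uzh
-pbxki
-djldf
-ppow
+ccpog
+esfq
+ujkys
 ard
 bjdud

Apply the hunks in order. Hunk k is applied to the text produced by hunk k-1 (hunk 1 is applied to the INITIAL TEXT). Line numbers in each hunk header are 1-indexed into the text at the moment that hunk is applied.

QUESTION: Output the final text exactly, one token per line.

Answer: juo
aruhr
uzh
ccpog
esfq
ujkys
ard
bjdud
hbpx
euu
xkh
bywdt
kxyjy
svbq

Derivation:
Hunk 1: at line 4 remove [hdx] add [ppow,ard,bjdud] -> 12 lines: juo aruhr uzh pbxki djldf ppow ard bjdud hbpx xpo kxyjy svbq
Hunk 2: at line 8 remove [xpo] add [euu,xkh,bywdt] -> 14 lines: juo aruhr uzh pbxki djldf ppow ard bjdud hbpx euu xkh bywdt kxyjy svbq
Hunk 3: at line 2 remove [pbxki,djldf,ppow] add [ccpog,esfq,ujkys] -> 14 lines: juo aruhr uzh ccpog esfq ujkys ard bjdud hbpx euu xkh bywdt kxyjy svbq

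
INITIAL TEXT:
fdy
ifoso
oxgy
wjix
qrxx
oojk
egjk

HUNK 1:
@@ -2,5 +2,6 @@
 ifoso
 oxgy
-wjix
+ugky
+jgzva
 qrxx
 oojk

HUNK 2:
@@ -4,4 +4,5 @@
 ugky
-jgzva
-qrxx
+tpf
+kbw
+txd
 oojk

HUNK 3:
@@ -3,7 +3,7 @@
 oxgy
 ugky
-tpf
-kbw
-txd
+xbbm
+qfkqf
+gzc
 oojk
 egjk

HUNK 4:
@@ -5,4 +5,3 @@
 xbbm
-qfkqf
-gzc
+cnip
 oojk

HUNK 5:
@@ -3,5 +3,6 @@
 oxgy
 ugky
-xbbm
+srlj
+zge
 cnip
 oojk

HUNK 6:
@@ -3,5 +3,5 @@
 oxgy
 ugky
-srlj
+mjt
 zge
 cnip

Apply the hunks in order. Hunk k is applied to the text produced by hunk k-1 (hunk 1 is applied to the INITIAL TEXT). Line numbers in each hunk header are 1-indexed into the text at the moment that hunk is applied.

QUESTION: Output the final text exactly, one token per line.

Answer: fdy
ifoso
oxgy
ugky
mjt
zge
cnip
oojk
egjk

Derivation:
Hunk 1: at line 2 remove [wjix] add [ugky,jgzva] -> 8 lines: fdy ifoso oxgy ugky jgzva qrxx oojk egjk
Hunk 2: at line 4 remove [jgzva,qrxx] add [tpf,kbw,txd] -> 9 lines: fdy ifoso oxgy ugky tpf kbw txd oojk egjk
Hunk 3: at line 3 remove [tpf,kbw,txd] add [xbbm,qfkqf,gzc] -> 9 lines: fdy ifoso oxgy ugky xbbm qfkqf gzc oojk egjk
Hunk 4: at line 5 remove [qfkqf,gzc] add [cnip] -> 8 lines: fdy ifoso oxgy ugky xbbm cnip oojk egjk
Hunk 5: at line 3 remove [xbbm] add [srlj,zge] -> 9 lines: fdy ifoso oxgy ugky srlj zge cnip oojk egjk
Hunk 6: at line 3 remove [srlj] add [mjt] -> 9 lines: fdy ifoso oxgy ugky mjt zge cnip oojk egjk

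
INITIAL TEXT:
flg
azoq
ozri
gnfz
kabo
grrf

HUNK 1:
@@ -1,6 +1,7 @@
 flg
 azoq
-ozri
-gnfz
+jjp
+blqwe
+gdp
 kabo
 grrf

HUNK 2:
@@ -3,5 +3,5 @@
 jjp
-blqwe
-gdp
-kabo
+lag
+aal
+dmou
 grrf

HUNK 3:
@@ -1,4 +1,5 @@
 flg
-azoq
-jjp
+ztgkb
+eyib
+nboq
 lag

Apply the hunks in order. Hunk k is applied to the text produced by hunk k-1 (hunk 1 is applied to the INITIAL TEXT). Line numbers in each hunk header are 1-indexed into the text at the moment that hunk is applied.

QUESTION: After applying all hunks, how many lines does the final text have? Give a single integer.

Hunk 1: at line 1 remove [ozri,gnfz] add [jjp,blqwe,gdp] -> 7 lines: flg azoq jjp blqwe gdp kabo grrf
Hunk 2: at line 3 remove [blqwe,gdp,kabo] add [lag,aal,dmou] -> 7 lines: flg azoq jjp lag aal dmou grrf
Hunk 3: at line 1 remove [azoq,jjp] add [ztgkb,eyib,nboq] -> 8 lines: flg ztgkb eyib nboq lag aal dmou grrf
Final line count: 8

Answer: 8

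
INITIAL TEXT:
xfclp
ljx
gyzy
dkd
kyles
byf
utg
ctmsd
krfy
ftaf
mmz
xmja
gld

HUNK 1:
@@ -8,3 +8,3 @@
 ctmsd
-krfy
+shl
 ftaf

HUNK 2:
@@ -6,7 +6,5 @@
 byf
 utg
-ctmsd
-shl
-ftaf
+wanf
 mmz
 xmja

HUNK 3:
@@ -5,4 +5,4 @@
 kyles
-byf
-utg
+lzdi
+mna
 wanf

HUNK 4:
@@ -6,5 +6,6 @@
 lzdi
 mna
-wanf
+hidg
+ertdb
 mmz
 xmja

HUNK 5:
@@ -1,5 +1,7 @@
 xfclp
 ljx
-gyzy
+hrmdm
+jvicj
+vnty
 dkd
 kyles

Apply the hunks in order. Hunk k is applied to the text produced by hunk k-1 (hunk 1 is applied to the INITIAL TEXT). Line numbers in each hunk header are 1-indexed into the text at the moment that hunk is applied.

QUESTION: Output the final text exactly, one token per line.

Answer: xfclp
ljx
hrmdm
jvicj
vnty
dkd
kyles
lzdi
mna
hidg
ertdb
mmz
xmja
gld

Derivation:
Hunk 1: at line 8 remove [krfy] add [shl] -> 13 lines: xfclp ljx gyzy dkd kyles byf utg ctmsd shl ftaf mmz xmja gld
Hunk 2: at line 6 remove [ctmsd,shl,ftaf] add [wanf] -> 11 lines: xfclp ljx gyzy dkd kyles byf utg wanf mmz xmja gld
Hunk 3: at line 5 remove [byf,utg] add [lzdi,mna] -> 11 lines: xfclp ljx gyzy dkd kyles lzdi mna wanf mmz xmja gld
Hunk 4: at line 6 remove [wanf] add [hidg,ertdb] -> 12 lines: xfclp ljx gyzy dkd kyles lzdi mna hidg ertdb mmz xmja gld
Hunk 5: at line 1 remove [gyzy] add [hrmdm,jvicj,vnty] -> 14 lines: xfclp ljx hrmdm jvicj vnty dkd kyles lzdi mna hidg ertdb mmz xmja gld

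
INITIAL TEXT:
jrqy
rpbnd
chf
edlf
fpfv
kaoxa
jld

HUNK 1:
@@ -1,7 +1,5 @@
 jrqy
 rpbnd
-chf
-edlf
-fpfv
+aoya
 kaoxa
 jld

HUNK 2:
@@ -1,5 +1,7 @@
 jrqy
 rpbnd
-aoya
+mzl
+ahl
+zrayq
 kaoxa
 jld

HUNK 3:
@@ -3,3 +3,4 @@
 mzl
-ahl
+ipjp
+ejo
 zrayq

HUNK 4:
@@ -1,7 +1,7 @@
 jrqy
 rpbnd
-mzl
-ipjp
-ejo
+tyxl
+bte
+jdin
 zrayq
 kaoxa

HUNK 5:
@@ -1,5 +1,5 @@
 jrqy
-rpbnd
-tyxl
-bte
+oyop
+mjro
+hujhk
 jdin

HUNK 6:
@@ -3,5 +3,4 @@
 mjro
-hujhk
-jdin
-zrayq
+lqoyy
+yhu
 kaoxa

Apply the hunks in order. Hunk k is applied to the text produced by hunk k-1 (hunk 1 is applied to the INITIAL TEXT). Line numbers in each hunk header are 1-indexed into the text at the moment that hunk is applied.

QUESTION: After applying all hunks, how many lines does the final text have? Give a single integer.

Hunk 1: at line 1 remove [chf,edlf,fpfv] add [aoya] -> 5 lines: jrqy rpbnd aoya kaoxa jld
Hunk 2: at line 1 remove [aoya] add [mzl,ahl,zrayq] -> 7 lines: jrqy rpbnd mzl ahl zrayq kaoxa jld
Hunk 3: at line 3 remove [ahl] add [ipjp,ejo] -> 8 lines: jrqy rpbnd mzl ipjp ejo zrayq kaoxa jld
Hunk 4: at line 1 remove [mzl,ipjp,ejo] add [tyxl,bte,jdin] -> 8 lines: jrqy rpbnd tyxl bte jdin zrayq kaoxa jld
Hunk 5: at line 1 remove [rpbnd,tyxl,bte] add [oyop,mjro,hujhk] -> 8 lines: jrqy oyop mjro hujhk jdin zrayq kaoxa jld
Hunk 6: at line 3 remove [hujhk,jdin,zrayq] add [lqoyy,yhu] -> 7 lines: jrqy oyop mjro lqoyy yhu kaoxa jld
Final line count: 7

Answer: 7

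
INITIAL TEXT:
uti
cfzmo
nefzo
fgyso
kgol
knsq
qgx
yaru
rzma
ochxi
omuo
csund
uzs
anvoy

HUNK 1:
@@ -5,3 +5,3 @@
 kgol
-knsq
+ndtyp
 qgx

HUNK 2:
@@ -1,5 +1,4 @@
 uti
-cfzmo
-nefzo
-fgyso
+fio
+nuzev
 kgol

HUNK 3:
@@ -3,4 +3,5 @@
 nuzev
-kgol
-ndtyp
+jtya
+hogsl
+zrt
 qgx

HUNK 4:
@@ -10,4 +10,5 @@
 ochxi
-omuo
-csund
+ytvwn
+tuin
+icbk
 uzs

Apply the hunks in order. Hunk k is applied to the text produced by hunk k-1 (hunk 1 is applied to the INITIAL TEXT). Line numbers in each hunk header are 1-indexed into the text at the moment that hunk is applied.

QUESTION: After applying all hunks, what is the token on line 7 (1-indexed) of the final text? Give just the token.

Hunk 1: at line 5 remove [knsq] add [ndtyp] -> 14 lines: uti cfzmo nefzo fgyso kgol ndtyp qgx yaru rzma ochxi omuo csund uzs anvoy
Hunk 2: at line 1 remove [cfzmo,nefzo,fgyso] add [fio,nuzev] -> 13 lines: uti fio nuzev kgol ndtyp qgx yaru rzma ochxi omuo csund uzs anvoy
Hunk 3: at line 3 remove [kgol,ndtyp] add [jtya,hogsl,zrt] -> 14 lines: uti fio nuzev jtya hogsl zrt qgx yaru rzma ochxi omuo csund uzs anvoy
Hunk 4: at line 10 remove [omuo,csund] add [ytvwn,tuin,icbk] -> 15 lines: uti fio nuzev jtya hogsl zrt qgx yaru rzma ochxi ytvwn tuin icbk uzs anvoy
Final line 7: qgx

Answer: qgx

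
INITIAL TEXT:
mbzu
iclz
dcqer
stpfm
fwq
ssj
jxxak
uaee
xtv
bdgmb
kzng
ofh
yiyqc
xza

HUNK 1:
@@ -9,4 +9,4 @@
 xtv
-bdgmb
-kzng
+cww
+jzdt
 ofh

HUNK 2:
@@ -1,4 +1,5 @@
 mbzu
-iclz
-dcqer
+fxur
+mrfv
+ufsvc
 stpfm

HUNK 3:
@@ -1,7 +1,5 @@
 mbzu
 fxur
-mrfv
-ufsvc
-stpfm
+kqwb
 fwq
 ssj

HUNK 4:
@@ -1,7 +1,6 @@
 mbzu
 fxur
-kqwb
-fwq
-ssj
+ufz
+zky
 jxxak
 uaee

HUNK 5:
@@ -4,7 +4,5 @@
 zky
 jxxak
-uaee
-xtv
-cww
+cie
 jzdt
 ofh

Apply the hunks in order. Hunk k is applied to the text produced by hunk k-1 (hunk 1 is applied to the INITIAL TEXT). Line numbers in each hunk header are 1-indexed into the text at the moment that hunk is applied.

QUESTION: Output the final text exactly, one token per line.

Hunk 1: at line 9 remove [bdgmb,kzng] add [cww,jzdt] -> 14 lines: mbzu iclz dcqer stpfm fwq ssj jxxak uaee xtv cww jzdt ofh yiyqc xza
Hunk 2: at line 1 remove [iclz,dcqer] add [fxur,mrfv,ufsvc] -> 15 lines: mbzu fxur mrfv ufsvc stpfm fwq ssj jxxak uaee xtv cww jzdt ofh yiyqc xza
Hunk 3: at line 1 remove [mrfv,ufsvc,stpfm] add [kqwb] -> 13 lines: mbzu fxur kqwb fwq ssj jxxak uaee xtv cww jzdt ofh yiyqc xza
Hunk 4: at line 1 remove [kqwb,fwq,ssj] add [ufz,zky] -> 12 lines: mbzu fxur ufz zky jxxak uaee xtv cww jzdt ofh yiyqc xza
Hunk 5: at line 4 remove [uaee,xtv,cww] add [cie] -> 10 lines: mbzu fxur ufz zky jxxak cie jzdt ofh yiyqc xza

Answer: mbzu
fxur
ufz
zky
jxxak
cie
jzdt
ofh
yiyqc
xza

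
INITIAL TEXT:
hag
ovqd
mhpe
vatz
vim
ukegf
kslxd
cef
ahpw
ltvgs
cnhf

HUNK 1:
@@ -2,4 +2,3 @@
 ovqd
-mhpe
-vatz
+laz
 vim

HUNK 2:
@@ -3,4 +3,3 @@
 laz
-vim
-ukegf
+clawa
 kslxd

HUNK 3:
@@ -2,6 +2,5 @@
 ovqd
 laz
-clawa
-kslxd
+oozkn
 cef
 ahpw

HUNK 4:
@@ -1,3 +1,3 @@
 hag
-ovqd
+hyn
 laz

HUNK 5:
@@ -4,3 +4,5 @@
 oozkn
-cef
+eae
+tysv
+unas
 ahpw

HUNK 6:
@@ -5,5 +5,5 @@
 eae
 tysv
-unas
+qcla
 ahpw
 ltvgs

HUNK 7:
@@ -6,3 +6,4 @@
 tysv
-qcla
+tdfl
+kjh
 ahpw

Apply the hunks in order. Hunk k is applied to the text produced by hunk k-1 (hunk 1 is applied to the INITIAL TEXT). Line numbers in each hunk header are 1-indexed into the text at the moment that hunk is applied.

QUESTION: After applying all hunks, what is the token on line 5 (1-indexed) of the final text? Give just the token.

Hunk 1: at line 2 remove [mhpe,vatz] add [laz] -> 10 lines: hag ovqd laz vim ukegf kslxd cef ahpw ltvgs cnhf
Hunk 2: at line 3 remove [vim,ukegf] add [clawa] -> 9 lines: hag ovqd laz clawa kslxd cef ahpw ltvgs cnhf
Hunk 3: at line 2 remove [clawa,kslxd] add [oozkn] -> 8 lines: hag ovqd laz oozkn cef ahpw ltvgs cnhf
Hunk 4: at line 1 remove [ovqd] add [hyn] -> 8 lines: hag hyn laz oozkn cef ahpw ltvgs cnhf
Hunk 5: at line 4 remove [cef] add [eae,tysv,unas] -> 10 lines: hag hyn laz oozkn eae tysv unas ahpw ltvgs cnhf
Hunk 6: at line 5 remove [unas] add [qcla] -> 10 lines: hag hyn laz oozkn eae tysv qcla ahpw ltvgs cnhf
Hunk 7: at line 6 remove [qcla] add [tdfl,kjh] -> 11 lines: hag hyn laz oozkn eae tysv tdfl kjh ahpw ltvgs cnhf
Final line 5: eae

Answer: eae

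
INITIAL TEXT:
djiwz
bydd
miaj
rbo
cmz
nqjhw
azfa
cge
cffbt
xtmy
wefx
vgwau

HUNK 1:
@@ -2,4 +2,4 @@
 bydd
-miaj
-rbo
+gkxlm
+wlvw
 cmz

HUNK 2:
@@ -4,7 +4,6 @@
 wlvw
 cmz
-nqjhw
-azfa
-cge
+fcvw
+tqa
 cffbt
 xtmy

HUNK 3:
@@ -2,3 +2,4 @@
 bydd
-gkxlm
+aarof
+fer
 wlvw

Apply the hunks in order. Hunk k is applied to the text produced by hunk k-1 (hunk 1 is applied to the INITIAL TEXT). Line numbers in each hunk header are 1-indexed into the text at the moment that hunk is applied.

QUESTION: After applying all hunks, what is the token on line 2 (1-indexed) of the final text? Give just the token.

Hunk 1: at line 2 remove [miaj,rbo] add [gkxlm,wlvw] -> 12 lines: djiwz bydd gkxlm wlvw cmz nqjhw azfa cge cffbt xtmy wefx vgwau
Hunk 2: at line 4 remove [nqjhw,azfa,cge] add [fcvw,tqa] -> 11 lines: djiwz bydd gkxlm wlvw cmz fcvw tqa cffbt xtmy wefx vgwau
Hunk 3: at line 2 remove [gkxlm] add [aarof,fer] -> 12 lines: djiwz bydd aarof fer wlvw cmz fcvw tqa cffbt xtmy wefx vgwau
Final line 2: bydd

Answer: bydd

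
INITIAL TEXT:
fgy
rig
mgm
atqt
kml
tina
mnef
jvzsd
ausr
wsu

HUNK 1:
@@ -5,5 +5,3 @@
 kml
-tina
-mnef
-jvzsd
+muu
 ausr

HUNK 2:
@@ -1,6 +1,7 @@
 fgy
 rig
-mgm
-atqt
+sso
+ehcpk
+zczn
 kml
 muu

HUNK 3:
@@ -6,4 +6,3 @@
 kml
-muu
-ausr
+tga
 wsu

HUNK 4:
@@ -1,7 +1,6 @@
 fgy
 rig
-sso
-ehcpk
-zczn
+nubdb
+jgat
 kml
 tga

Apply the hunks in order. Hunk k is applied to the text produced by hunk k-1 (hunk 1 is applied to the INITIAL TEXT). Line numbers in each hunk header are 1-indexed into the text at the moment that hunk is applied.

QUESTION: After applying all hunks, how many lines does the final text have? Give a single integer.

Hunk 1: at line 5 remove [tina,mnef,jvzsd] add [muu] -> 8 lines: fgy rig mgm atqt kml muu ausr wsu
Hunk 2: at line 1 remove [mgm,atqt] add [sso,ehcpk,zczn] -> 9 lines: fgy rig sso ehcpk zczn kml muu ausr wsu
Hunk 3: at line 6 remove [muu,ausr] add [tga] -> 8 lines: fgy rig sso ehcpk zczn kml tga wsu
Hunk 4: at line 1 remove [sso,ehcpk,zczn] add [nubdb,jgat] -> 7 lines: fgy rig nubdb jgat kml tga wsu
Final line count: 7

Answer: 7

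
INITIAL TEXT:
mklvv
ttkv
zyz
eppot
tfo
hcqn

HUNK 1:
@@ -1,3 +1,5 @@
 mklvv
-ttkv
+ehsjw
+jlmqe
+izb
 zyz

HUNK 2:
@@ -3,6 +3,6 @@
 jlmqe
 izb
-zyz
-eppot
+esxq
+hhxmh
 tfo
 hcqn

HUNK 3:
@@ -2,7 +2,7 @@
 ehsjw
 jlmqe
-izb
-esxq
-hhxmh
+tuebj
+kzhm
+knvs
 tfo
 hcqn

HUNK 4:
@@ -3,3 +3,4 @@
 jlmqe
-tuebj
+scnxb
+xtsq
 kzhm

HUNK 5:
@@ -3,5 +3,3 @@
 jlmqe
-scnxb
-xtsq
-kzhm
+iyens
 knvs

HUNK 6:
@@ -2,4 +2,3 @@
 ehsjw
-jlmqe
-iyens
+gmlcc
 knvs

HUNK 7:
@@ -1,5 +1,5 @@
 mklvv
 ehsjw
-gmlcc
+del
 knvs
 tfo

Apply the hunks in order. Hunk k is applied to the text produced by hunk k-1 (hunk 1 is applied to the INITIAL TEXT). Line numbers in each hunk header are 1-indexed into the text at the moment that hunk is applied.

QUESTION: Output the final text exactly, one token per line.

Answer: mklvv
ehsjw
del
knvs
tfo
hcqn

Derivation:
Hunk 1: at line 1 remove [ttkv] add [ehsjw,jlmqe,izb] -> 8 lines: mklvv ehsjw jlmqe izb zyz eppot tfo hcqn
Hunk 2: at line 3 remove [zyz,eppot] add [esxq,hhxmh] -> 8 lines: mklvv ehsjw jlmqe izb esxq hhxmh tfo hcqn
Hunk 3: at line 2 remove [izb,esxq,hhxmh] add [tuebj,kzhm,knvs] -> 8 lines: mklvv ehsjw jlmqe tuebj kzhm knvs tfo hcqn
Hunk 4: at line 3 remove [tuebj] add [scnxb,xtsq] -> 9 lines: mklvv ehsjw jlmqe scnxb xtsq kzhm knvs tfo hcqn
Hunk 5: at line 3 remove [scnxb,xtsq,kzhm] add [iyens] -> 7 lines: mklvv ehsjw jlmqe iyens knvs tfo hcqn
Hunk 6: at line 2 remove [jlmqe,iyens] add [gmlcc] -> 6 lines: mklvv ehsjw gmlcc knvs tfo hcqn
Hunk 7: at line 1 remove [gmlcc] add [del] -> 6 lines: mklvv ehsjw del knvs tfo hcqn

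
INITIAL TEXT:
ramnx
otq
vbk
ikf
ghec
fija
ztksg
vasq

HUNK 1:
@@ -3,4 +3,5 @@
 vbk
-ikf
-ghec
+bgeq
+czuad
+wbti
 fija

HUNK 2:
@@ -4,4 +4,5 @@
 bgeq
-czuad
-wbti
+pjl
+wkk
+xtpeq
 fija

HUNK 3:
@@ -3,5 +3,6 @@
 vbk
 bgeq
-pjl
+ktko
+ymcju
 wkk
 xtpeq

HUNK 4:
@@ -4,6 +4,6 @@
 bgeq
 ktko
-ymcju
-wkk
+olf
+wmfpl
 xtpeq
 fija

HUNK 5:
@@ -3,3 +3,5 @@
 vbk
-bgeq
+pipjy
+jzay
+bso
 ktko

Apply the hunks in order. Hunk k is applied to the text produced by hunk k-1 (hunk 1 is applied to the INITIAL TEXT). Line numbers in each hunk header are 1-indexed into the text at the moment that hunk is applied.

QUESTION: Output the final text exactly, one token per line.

Hunk 1: at line 3 remove [ikf,ghec] add [bgeq,czuad,wbti] -> 9 lines: ramnx otq vbk bgeq czuad wbti fija ztksg vasq
Hunk 2: at line 4 remove [czuad,wbti] add [pjl,wkk,xtpeq] -> 10 lines: ramnx otq vbk bgeq pjl wkk xtpeq fija ztksg vasq
Hunk 3: at line 3 remove [pjl] add [ktko,ymcju] -> 11 lines: ramnx otq vbk bgeq ktko ymcju wkk xtpeq fija ztksg vasq
Hunk 4: at line 4 remove [ymcju,wkk] add [olf,wmfpl] -> 11 lines: ramnx otq vbk bgeq ktko olf wmfpl xtpeq fija ztksg vasq
Hunk 5: at line 3 remove [bgeq] add [pipjy,jzay,bso] -> 13 lines: ramnx otq vbk pipjy jzay bso ktko olf wmfpl xtpeq fija ztksg vasq

Answer: ramnx
otq
vbk
pipjy
jzay
bso
ktko
olf
wmfpl
xtpeq
fija
ztksg
vasq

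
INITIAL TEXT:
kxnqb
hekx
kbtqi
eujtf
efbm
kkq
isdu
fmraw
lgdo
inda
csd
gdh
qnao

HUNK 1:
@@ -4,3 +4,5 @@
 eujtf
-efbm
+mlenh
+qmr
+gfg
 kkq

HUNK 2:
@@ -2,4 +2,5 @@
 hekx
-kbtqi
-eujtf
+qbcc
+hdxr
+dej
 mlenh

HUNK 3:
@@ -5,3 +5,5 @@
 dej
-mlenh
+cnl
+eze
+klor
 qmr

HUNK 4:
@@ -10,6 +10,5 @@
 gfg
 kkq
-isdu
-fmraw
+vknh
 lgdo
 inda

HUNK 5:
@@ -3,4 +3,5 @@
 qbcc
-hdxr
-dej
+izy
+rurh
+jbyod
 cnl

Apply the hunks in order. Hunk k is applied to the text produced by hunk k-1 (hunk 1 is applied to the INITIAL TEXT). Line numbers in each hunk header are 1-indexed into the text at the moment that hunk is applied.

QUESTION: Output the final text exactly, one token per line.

Answer: kxnqb
hekx
qbcc
izy
rurh
jbyod
cnl
eze
klor
qmr
gfg
kkq
vknh
lgdo
inda
csd
gdh
qnao

Derivation:
Hunk 1: at line 4 remove [efbm] add [mlenh,qmr,gfg] -> 15 lines: kxnqb hekx kbtqi eujtf mlenh qmr gfg kkq isdu fmraw lgdo inda csd gdh qnao
Hunk 2: at line 2 remove [kbtqi,eujtf] add [qbcc,hdxr,dej] -> 16 lines: kxnqb hekx qbcc hdxr dej mlenh qmr gfg kkq isdu fmraw lgdo inda csd gdh qnao
Hunk 3: at line 5 remove [mlenh] add [cnl,eze,klor] -> 18 lines: kxnqb hekx qbcc hdxr dej cnl eze klor qmr gfg kkq isdu fmraw lgdo inda csd gdh qnao
Hunk 4: at line 10 remove [isdu,fmraw] add [vknh] -> 17 lines: kxnqb hekx qbcc hdxr dej cnl eze klor qmr gfg kkq vknh lgdo inda csd gdh qnao
Hunk 5: at line 3 remove [hdxr,dej] add [izy,rurh,jbyod] -> 18 lines: kxnqb hekx qbcc izy rurh jbyod cnl eze klor qmr gfg kkq vknh lgdo inda csd gdh qnao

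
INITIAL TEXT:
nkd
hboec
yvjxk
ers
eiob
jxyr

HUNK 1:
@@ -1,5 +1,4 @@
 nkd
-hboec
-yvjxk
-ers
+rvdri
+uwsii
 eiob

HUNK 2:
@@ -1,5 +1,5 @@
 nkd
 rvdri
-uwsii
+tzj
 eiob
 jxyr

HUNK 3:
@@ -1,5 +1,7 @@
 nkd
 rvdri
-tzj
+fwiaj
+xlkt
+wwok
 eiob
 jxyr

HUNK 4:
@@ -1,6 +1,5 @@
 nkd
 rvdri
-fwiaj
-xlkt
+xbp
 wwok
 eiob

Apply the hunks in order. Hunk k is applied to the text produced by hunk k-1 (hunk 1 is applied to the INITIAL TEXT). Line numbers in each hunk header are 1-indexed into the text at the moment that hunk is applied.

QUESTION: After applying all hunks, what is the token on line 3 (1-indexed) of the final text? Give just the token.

Answer: xbp

Derivation:
Hunk 1: at line 1 remove [hboec,yvjxk,ers] add [rvdri,uwsii] -> 5 lines: nkd rvdri uwsii eiob jxyr
Hunk 2: at line 1 remove [uwsii] add [tzj] -> 5 lines: nkd rvdri tzj eiob jxyr
Hunk 3: at line 1 remove [tzj] add [fwiaj,xlkt,wwok] -> 7 lines: nkd rvdri fwiaj xlkt wwok eiob jxyr
Hunk 4: at line 1 remove [fwiaj,xlkt] add [xbp] -> 6 lines: nkd rvdri xbp wwok eiob jxyr
Final line 3: xbp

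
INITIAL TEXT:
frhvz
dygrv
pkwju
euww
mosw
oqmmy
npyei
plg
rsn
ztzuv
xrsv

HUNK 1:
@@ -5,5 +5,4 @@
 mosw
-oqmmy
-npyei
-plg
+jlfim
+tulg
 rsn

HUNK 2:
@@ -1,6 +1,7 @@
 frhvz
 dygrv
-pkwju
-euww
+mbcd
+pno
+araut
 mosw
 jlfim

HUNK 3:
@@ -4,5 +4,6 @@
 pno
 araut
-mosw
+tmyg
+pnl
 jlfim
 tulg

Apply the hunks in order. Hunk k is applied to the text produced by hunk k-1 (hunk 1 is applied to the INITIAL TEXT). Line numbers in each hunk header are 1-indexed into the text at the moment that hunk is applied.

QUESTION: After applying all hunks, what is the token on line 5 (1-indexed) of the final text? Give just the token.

Hunk 1: at line 5 remove [oqmmy,npyei,plg] add [jlfim,tulg] -> 10 lines: frhvz dygrv pkwju euww mosw jlfim tulg rsn ztzuv xrsv
Hunk 2: at line 1 remove [pkwju,euww] add [mbcd,pno,araut] -> 11 lines: frhvz dygrv mbcd pno araut mosw jlfim tulg rsn ztzuv xrsv
Hunk 3: at line 4 remove [mosw] add [tmyg,pnl] -> 12 lines: frhvz dygrv mbcd pno araut tmyg pnl jlfim tulg rsn ztzuv xrsv
Final line 5: araut

Answer: araut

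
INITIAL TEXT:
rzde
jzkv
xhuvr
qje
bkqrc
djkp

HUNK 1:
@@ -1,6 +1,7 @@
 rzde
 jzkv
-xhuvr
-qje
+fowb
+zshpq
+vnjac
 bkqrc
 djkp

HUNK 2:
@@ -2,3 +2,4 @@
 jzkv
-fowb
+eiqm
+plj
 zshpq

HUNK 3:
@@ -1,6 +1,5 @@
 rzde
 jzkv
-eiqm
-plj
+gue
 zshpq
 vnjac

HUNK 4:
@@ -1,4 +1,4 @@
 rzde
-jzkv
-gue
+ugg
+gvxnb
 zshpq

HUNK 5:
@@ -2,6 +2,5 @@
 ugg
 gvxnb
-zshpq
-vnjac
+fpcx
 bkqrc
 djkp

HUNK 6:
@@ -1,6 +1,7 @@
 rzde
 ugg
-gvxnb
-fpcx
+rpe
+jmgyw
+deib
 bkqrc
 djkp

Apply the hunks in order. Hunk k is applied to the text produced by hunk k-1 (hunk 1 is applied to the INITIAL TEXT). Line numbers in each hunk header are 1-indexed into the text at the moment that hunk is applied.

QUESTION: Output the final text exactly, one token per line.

Answer: rzde
ugg
rpe
jmgyw
deib
bkqrc
djkp

Derivation:
Hunk 1: at line 1 remove [xhuvr,qje] add [fowb,zshpq,vnjac] -> 7 lines: rzde jzkv fowb zshpq vnjac bkqrc djkp
Hunk 2: at line 2 remove [fowb] add [eiqm,plj] -> 8 lines: rzde jzkv eiqm plj zshpq vnjac bkqrc djkp
Hunk 3: at line 1 remove [eiqm,plj] add [gue] -> 7 lines: rzde jzkv gue zshpq vnjac bkqrc djkp
Hunk 4: at line 1 remove [jzkv,gue] add [ugg,gvxnb] -> 7 lines: rzde ugg gvxnb zshpq vnjac bkqrc djkp
Hunk 5: at line 2 remove [zshpq,vnjac] add [fpcx] -> 6 lines: rzde ugg gvxnb fpcx bkqrc djkp
Hunk 6: at line 1 remove [gvxnb,fpcx] add [rpe,jmgyw,deib] -> 7 lines: rzde ugg rpe jmgyw deib bkqrc djkp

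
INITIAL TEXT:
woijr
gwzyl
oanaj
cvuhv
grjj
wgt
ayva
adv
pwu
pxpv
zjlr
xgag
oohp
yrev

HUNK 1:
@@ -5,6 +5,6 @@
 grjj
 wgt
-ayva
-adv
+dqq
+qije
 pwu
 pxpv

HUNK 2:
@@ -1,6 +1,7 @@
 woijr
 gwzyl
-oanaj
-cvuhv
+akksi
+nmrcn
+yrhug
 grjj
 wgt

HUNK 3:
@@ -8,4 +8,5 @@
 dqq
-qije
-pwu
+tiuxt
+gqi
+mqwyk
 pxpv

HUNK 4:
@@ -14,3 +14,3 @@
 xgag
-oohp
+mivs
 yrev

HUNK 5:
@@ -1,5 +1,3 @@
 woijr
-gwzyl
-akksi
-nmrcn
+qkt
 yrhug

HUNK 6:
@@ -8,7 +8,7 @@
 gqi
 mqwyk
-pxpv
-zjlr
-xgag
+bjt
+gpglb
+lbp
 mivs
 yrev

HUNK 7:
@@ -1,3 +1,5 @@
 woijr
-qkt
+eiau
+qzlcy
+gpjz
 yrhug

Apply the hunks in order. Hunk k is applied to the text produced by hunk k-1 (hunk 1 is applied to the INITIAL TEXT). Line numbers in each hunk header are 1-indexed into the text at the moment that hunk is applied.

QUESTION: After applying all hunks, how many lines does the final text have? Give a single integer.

Hunk 1: at line 5 remove [ayva,adv] add [dqq,qije] -> 14 lines: woijr gwzyl oanaj cvuhv grjj wgt dqq qije pwu pxpv zjlr xgag oohp yrev
Hunk 2: at line 1 remove [oanaj,cvuhv] add [akksi,nmrcn,yrhug] -> 15 lines: woijr gwzyl akksi nmrcn yrhug grjj wgt dqq qije pwu pxpv zjlr xgag oohp yrev
Hunk 3: at line 8 remove [qije,pwu] add [tiuxt,gqi,mqwyk] -> 16 lines: woijr gwzyl akksi nmrcn yrhug grjj wgt dqq tiuxt gqi mqwyk pxpv zjlr xgag oohp yrev
Hunk 4: at line 14 remove [oohp] add [mivs] -> 16 lines: woijr gwzyl akksi nmrcn yrhug grjj wgt dqq tiuxt gqi mqwyk pxpv zjlr xgag mivs yrev
Hunk 5: at line 1 remove [gwzyl,akksi,nmrcn] add [qkt] -> 14 lines: woijr qkt yrhug grjj wgt dqq tiuxt gqi mqwyk pxpv zjlr xgag mivs yrev
Hunk 6: at line 8 remove [pxpv,zjlr,xgag] add [bjt,gpglb,lbp] -> 14 lines: woijr qkt yrhug grjj wgt dqq tiuxt gqi mqwyk bjt gpglb lbp mivs yrev
Hunk 7: at line 1 remove [qkt] add [eiau,qzlcy,gpjz] -> 16 lines: woijr eiau qzlcy gpjz yrhug grjj wgt dqq tiuxt gqi mqwyk bjt gpglb lbp mivs yrev
Final line count: 16

Answer: 16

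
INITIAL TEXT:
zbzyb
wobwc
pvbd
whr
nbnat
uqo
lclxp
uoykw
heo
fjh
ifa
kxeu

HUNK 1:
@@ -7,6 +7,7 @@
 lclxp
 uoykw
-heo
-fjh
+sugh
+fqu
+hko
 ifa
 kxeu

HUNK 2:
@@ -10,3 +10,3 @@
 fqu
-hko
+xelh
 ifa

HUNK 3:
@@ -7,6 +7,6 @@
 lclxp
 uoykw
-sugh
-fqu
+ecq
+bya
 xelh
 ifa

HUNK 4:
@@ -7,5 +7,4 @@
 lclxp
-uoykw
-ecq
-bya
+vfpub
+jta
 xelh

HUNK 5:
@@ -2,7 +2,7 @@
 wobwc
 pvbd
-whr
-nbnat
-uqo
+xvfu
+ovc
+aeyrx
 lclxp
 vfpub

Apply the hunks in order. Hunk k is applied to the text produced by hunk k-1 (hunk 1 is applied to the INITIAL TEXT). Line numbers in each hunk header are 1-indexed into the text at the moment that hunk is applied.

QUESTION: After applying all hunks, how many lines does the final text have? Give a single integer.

Answer: 12

Derivation:
Hunk 1: at line 7 remove [heo,fjh] add [sugh,fqu,hko] -> 13 lines: zbzyb wobwc pvbd whr nbnat uqo lclxp uoykw sugh fqu hko ifa kxeu
Hunk 2: at line 10 remove [hko] add [xelh] -> 13 lines: zbzyb wobwc pvbd whr nbnat uqo lclxp uoykw sugh fqu xelh ifa kxeu
Hunk 3: at line 7 remove [sugh,fqu] add [ecq,bya] -> 13 lines: zbzyb wobwc pvbd whr nbnat uqo lclxp uoykw ecq bya xelh ifa kxeu
Hunk 4: at line 7 remove [uoykw,ecq,bya] add [vfpub,jta] -> 12 lines: zbzyb wobwc pvbd whr nbnat uqo lclxp vfpub jta xelh ifa kxeu
Hunk 5: at line 2 remove [whr,nbnat,uqo] add [xvfu,ovc,aeyrx] -> 12 lines: zbzyb wobwc pvbd xvfu ovc aeyrx lclxp vfpub jta xelh ifa kxeu
Final line count: 12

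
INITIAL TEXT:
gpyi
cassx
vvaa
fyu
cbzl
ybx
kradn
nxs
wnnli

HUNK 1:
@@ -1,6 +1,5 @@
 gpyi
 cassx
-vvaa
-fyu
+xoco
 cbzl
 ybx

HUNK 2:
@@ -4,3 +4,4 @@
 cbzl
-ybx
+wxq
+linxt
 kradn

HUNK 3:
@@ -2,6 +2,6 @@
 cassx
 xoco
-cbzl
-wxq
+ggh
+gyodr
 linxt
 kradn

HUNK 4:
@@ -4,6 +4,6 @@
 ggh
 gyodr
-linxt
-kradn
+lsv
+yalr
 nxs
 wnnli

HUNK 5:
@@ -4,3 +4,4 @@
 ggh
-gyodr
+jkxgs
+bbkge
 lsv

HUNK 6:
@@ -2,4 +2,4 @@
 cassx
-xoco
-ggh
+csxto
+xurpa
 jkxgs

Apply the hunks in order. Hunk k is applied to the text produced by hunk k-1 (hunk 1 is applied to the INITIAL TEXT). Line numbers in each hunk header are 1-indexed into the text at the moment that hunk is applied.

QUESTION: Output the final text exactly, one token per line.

Hunk 1: at line 1 remove [vvaa,fyu] add [xoco] -> 8 lines: gpyi cassx xoco cbzl ybx kradn nxs wnnli
Hunk 2: at line 4 remove [ybx] add [wxq,linxt] -> 9 lines: gpyi cassx xoco cbzl wxq linxt kradn nxs wnnli
Hunk 3: at line 2 remove [cbzl,wxq] add [ggh,gyodr] -> 9 lines: gpyi cassx xoco ggh gyodr linxt kradn nxs wnnli
Hunk 4: at line 4 remove [linxt,kradn] add [lsv,yalr] -> 9 lines: gpyi cassx xoco ggh gyodr lsv yalr nxs wnnli
Hunk 5: at line 4 remove [gyodr] add [jkxgs,bbkge] -> 10 lines: gpyi cassx xoco ggh jkxgs bbkge lsv yalr nxs wnnli
Hunk 6: at line 2 remove [xoco,ggh] add [csxto,xurpa] -> 10 lines: gpyi cassx csxto xurpa jkxgs bbkge lsv yalr nxs wnnli

Answer: gpyi
cassx
csxto
xurpa
jkxgs
bbkge
lsv
yalr
nxs
wnnli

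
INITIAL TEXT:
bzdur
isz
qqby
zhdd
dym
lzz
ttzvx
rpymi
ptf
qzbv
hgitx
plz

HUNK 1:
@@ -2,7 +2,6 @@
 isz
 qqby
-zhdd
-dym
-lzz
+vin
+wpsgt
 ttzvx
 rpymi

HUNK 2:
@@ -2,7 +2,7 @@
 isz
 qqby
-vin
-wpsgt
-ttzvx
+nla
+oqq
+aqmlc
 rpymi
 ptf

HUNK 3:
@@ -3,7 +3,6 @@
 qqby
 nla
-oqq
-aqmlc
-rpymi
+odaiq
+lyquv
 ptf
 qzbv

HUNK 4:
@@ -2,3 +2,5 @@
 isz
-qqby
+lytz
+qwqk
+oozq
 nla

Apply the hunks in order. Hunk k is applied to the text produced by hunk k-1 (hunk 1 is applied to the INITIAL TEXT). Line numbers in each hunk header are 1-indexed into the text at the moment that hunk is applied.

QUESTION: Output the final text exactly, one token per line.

Hunk 1: at line 2 remove [zhdd,dym,lzz] add [vin,wpsgt] -> 11 lines: bzdur isz qqby vin wpsgt ttzvx rpymi ptf qzbv hgitx plz
Hunk 2: at line 2 remove [vin,wpsgt,ttzvx] add [nla,oqq,aqmlc] -> 11 lines: bzdur isz qqby nla oqq aqmlc rpymi ptf qzbv hgitx plz
Hunk 3: at line 3 remove [oqq,aqmlc,rpymi] add [odaiq,lyquv] -> 10 lines: bzdur isz qqby nla odaiq lyquv ptf qzbv hgitx plz
Hunk 4: at line 2 remove [qqby] add [lytz,qwqk,oozq] -> 12 lines: bzdur isz lytz qwqk oozq nla odaiq lyquv ptf qzbv hgitx plz

Answer: bzdur
isz
lytz
qwqk
oozq
nla
odaiq
lyquv
ptf
qzbv
hgitx
plz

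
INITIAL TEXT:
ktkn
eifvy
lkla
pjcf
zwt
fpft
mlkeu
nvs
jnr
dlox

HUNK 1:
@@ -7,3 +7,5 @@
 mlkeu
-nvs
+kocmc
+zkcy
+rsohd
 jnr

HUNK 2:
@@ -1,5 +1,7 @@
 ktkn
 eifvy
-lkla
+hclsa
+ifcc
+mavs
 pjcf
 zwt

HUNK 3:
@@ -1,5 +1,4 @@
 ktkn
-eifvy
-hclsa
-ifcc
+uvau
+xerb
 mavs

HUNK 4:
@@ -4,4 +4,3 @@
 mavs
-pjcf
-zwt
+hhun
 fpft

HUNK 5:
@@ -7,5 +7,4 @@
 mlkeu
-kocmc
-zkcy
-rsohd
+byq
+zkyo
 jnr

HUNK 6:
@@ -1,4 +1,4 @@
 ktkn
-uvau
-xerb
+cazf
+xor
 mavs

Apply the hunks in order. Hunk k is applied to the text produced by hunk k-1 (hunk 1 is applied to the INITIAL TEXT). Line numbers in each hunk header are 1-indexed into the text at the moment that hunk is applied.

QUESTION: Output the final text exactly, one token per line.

Hunk 1: at line 7 remove [nvs] add [kocmc,zkcy,rsohd] -> 12 lines: ktkn eifvy lkla pjcf zwt fpft mlkeu kocmc zkcy rsohd jnr dlox
Hunk 2: at line 1 remove [lkla] add [hclsa,ifcc,mavs] -> 14 lines: ktkn eifvy hclsa ifcc mavs pjcf zwt fpft mlkeu kocmc zkcy rsohd jnr dlox
Hunk 3: at line 1 remove [eifvy,hclsa,ifcc] add [uvau,xerb] -> 13 lines: ktkn uvau xerb mavs pjcf zwt fpft mlkeu kocmc zkcy rsohd jnr dlox
Hunk 4: at line 4 remove [pjcf,zwt] add [hhun] -> 12 lines: ktkn uvau xerb mavs hhun fpft mlkeu kocmc zkcy rsohd jnr dlox
Hunk 5: at line 7 remove [kocmc,zkcy,rsohd] add [byq,zkyo] -> 11 lines: ktkn uvau xerb mavs hhun fpft mlkeu byq zkyo jnr dlox
Hunk 6: at line 1 remove [uvau,xerb] add [cazf,xor] -> 11 lines: ktkn cazf xor mavs hhun fpft mlkeu byq zkyo jnr dlox

Answer: ktkn
cazf
xor
mavs
hhun
fpft
mlkeu
byq
zkyo
jnr
dlox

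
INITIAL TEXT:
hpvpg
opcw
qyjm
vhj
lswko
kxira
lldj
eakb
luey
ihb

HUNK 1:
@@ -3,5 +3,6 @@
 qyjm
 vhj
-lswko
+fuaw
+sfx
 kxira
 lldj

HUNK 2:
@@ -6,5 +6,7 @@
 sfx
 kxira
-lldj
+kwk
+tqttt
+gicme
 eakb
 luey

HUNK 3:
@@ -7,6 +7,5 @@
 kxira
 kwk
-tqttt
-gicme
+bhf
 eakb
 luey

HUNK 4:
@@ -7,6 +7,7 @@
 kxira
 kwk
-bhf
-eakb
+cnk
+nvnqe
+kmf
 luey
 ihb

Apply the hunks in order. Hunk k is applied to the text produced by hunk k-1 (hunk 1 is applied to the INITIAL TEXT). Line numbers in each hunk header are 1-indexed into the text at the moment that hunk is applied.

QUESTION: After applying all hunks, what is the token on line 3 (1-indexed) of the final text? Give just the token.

Answer: qyjm

Derivation:
Hunk 1: at line 3 remove [lswko] add [fuaw,sfx] -> 11 lines: hpvpg opcw qyjm vhj fuaw sfx kxira lldj eakb luey ihb
Hunk 2: at line 6 remove [lldj] add [kwk,tqttt,gicme] -> 13 lines: hpvpg opcw qyjm vhj fuaw sfx kxira kwk tqttt gicme eakb luey ihb
Hunk 3: at line 7 remove [tqttt,gicme] add [bhf] -> 12 lines: hpvpg opcw qyjm vhj fuaw sfx kxira kwk bhf eakb luey ihb
Hunk 4: at line 7 remove [bhf,eakb] add [cnk,nvnqe,kmf] -> 13 lines: hpvpg opcw qyjm vhj fuaw sfx kxira kwk cnk nvnqe kmf luey ihb
Final line 3: qyjm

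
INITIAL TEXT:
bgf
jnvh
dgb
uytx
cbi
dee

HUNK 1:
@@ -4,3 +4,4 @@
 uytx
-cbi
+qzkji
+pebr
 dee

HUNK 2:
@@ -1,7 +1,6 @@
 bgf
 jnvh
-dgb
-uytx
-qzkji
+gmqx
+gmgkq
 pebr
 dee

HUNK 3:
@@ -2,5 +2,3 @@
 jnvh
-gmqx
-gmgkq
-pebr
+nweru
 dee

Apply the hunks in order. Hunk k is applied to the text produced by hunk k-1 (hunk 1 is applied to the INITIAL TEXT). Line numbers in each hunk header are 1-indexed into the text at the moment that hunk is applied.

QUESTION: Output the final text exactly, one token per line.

Answer: bgf
jnvh
nweru
dee

Derivation:
Hunk 1: at line 4 remove [cbi] add [qzkji,pebr] -> 7 lines: bgf jnvh dgb uytx qzkji pebr dee
Hunk 2: at line 1 remove [dgb,uytx,qzkji] add [gmqx,gmgkq] -> 6 lines: bgf jnvh gmqx gmgkq pebr dee
Hunk 3: at line 2 remove [gmqx,gmgkq,pebr] add [nweru] -> 4 lines: bgf jnvh nweru dee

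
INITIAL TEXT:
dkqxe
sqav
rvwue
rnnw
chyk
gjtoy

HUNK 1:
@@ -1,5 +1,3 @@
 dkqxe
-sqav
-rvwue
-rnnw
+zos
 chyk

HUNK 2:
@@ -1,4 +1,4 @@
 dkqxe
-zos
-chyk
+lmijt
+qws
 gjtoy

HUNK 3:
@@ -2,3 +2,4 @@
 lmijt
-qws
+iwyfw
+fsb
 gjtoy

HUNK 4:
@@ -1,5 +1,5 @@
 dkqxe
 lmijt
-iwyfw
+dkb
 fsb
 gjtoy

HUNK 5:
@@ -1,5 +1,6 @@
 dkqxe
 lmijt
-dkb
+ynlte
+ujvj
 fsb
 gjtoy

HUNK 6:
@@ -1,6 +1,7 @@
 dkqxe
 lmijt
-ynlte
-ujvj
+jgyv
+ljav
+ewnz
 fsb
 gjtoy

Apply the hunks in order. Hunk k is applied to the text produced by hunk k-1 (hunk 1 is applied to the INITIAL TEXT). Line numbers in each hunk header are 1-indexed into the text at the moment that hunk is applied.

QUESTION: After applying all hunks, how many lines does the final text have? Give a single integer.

Answer: 7

Derivation:
Hunk 1: at line 1 remove [sqav,rvwue,rnnw] add [zos] -> 4 lines: dkqxe zos chyk gjtoy
Hunk 2: at line 1 remove [zos,chyk] add [lmijt,qws] -> 4 lines: dkqxe lmijt qws gjtoy
Hunk 3: at line 2 remove [qws] add [iwyfw,fsb] -> 5 lines: dkqxe lmijt iwyfw fsb gjtoy
Hunk 4: at line 1 remove [iwyfw] add [dkb] -> 5 lines: dkqxe lmijt dkb fsb gjtoy
Hunk 5: at line 1 remove [dkb] add [ynlte,ujvj] -> 6 lines: dkqxe lmijt ynlte ujvj fsb gjtoy
Hunk 6: at line 1 remove [ynlte,ujvj] add [jgyv,ljav,ewnz] -> 7 lines: dkqxe lmijt jgyv ljav ewnz fsb gjtoy
Final line count: 7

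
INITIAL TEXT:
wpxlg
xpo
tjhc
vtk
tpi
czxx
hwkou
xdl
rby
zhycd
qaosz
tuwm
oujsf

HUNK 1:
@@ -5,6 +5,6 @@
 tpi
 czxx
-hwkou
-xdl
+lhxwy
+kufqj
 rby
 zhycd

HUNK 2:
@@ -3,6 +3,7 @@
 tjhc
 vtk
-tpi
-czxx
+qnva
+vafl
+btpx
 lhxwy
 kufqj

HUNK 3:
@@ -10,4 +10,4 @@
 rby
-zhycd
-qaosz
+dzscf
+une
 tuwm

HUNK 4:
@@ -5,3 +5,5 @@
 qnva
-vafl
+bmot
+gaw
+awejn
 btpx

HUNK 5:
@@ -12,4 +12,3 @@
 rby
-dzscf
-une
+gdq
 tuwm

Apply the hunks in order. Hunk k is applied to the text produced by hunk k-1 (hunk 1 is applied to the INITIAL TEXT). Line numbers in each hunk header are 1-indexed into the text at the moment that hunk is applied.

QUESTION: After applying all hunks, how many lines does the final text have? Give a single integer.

Hunk 1: at line 5 remove [hwkou,xdl] add [lhxwy,kufqj] -> 13 lines: wpxlg xpo tjhc vtk tpi czxx lhxwy kufqj rby zhycd qaosz tuwm oujsf
Hunk 2: at line 3 remove [tpi,czxx] add [qnva,vafl,btpx] -> 14 lines: wpxlg xpo tjhc vtk qnva vafl btpx lhxwy kufqj rby zhycd qaosz tuwm oujsf
Hunk 3: at line 10 remove [zhycd,qaosz] add [dzscf,une] -> 14 lines: wpxlg xpo tjhc vtk qnva vafl btpx lhxwy kufqj rby dzscf une tuwm oujsf
Hunk 4: at line 5 remove [vafl] add [bmot,gaw,awejn] -> 16 lines: wpxlg xpo tjhc vtk qnva bmot gaw awejn btpx lhxwy kufqj rby dzscf une tuwm oujsf
Hunk 5: at line 12 remove [dzscf,une] add [gdq] -> 15 lines: wpxlg xpo tjhc vtk qnva bmot gaw awejn btpx lhxwy kufqj rby gdq tuwm oujsf
Final line count: 15

Answer: 15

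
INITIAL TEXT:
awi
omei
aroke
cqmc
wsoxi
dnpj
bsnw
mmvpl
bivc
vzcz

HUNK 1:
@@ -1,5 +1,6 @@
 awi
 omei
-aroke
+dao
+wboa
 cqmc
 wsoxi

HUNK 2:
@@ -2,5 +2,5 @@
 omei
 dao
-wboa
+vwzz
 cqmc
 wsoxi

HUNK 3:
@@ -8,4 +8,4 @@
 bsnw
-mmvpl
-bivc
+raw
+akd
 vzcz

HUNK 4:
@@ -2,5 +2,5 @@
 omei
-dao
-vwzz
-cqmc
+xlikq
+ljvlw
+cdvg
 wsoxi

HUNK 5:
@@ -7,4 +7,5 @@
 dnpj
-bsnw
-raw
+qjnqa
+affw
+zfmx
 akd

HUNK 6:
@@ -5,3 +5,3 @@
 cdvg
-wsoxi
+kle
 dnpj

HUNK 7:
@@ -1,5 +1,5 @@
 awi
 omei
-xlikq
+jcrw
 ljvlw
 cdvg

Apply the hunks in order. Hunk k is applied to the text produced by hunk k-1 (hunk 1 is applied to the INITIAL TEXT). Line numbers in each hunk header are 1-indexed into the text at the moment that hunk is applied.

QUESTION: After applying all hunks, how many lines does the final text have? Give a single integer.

Hunk 1: at line 1 remove [aroke] add [dao,wboa] -> 11 lines: awi omei dao wboa cqmc wsoxi dnpj bsnw mmvpl bivc vzcz
Hunk 2: at line 2 remove [wboa] add [vwzz] -> 11 lines: awi omei dao vwzz cqmc wsoxi dnpj bsnw mmvpl bivc vzcz
Hunk 3: at line 8 remove [mmvpl,bivc] add [raw,akd] -> 11 lines: awi omei dao vwzz cqmc wsoxi dnpj bsnw raw akd vzcz
Hunk 4: at line 2 remove [dao,vwzz,cqmc] add [xlikq,ljvlw,cdvg] -> 11 lines: awi omei xlikq ljvlw cdvg wsoxi dnpj bsnw raw akd vzcz
Hunk 5: at line 7 remove [bsnw,raw] add [qjnqa,affw,zfmx] -> 12 lines: awi omei xlikq ljvlw cdvg wsoxi dnpj qjnqa affw zfmx akd vzcz
Hunk 6: at line 5 remove [wsoxi] add [kle] -> 12 lines: awi omei xlikq ljvlw cdvg kle dnpj qjnqa affw zfmx akd vzcz
Hunk 7: at line 1 remove [xlikq] add [jcrw] -> 12 lines: awi omei jcrw ljvlw cdvg kle dnpj qjnqa affw zfmx akd vzcz
Final line count: 12

Answer: 12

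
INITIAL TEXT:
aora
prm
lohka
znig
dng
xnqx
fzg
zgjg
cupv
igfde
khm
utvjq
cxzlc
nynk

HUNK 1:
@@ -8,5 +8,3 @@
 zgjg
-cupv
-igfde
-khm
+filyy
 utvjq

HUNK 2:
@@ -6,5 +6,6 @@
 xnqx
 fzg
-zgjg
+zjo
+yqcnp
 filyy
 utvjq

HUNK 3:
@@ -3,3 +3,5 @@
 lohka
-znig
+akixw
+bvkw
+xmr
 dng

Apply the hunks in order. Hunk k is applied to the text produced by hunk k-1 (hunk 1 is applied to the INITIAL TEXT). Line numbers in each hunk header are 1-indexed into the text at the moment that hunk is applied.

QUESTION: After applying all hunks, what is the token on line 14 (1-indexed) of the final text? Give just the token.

Hunk 1: at line 8 remove [cupv,igfde,khm] add [filyy] -> 12 lines: aora prm lohka znig dng xnqx fzg zgjg filyy utvjq cxzlc nynk
Hunk 2: at line 6 remove [zgjg] add [zjo,yqcnp] -> 13 lines: aora prm lohka znig dng xnqx fzg zjo yqcnp filyy utvjq cxzlc nynk
Hunk 3: at line 3 remove [znig] add [akixw,bvkw,xmr] -> 15 lines: aora prm lohka akixw bvkw xmr dng xnqx fzg zjo yqcnp filyy utvjq cxzlc nynk
Final line 14: cxzlc

Answer: cxzlc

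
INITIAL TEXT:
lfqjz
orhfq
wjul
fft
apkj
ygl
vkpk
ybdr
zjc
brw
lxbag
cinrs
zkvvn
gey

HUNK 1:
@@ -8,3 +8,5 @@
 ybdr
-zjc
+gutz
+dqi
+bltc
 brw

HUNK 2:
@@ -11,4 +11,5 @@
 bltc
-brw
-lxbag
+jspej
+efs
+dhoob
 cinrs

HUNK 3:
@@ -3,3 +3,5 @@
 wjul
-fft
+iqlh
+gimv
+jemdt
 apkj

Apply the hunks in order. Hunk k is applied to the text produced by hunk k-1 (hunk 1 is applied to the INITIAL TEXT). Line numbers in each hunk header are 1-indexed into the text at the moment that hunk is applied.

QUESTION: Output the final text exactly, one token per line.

Hunk 1: at line 8 remove [zjc] add [gutz,dqi,bltc] -> 16 lines: lfqjz orhfq wjul fft apkj ygl vkpk ybdr gutz dqi bltc brw lxbag cinrs zkvvn gey
Hunk 2: at line 11 remove [brw,lxbag] add [jspej,efs,dhoob] -> 17 lines: lfqjz orhfq wjul fft apkj ygl vkpk ybdr gutz dqi bltc jspej efs dhoob cinrs zkvvn gey
Hunk 3: at line 3 remove [fft] add [iqlh,gimv,jemdt] -> 19 lines: lfqjz orhfq wjul iqlh gimv jemdt apkj ygl vkpk ybdr gutz dqi bltc jspej efs dhoob cinrs zkvvn gey

Answer: lfqjz
orhfq
wjul
iqlh
gimv
jemdt
apkj
ygl
vkpk
ybdr
gutz
dqi
bltc
jspej
efs
dhoob
cinrs
zkvvn
gey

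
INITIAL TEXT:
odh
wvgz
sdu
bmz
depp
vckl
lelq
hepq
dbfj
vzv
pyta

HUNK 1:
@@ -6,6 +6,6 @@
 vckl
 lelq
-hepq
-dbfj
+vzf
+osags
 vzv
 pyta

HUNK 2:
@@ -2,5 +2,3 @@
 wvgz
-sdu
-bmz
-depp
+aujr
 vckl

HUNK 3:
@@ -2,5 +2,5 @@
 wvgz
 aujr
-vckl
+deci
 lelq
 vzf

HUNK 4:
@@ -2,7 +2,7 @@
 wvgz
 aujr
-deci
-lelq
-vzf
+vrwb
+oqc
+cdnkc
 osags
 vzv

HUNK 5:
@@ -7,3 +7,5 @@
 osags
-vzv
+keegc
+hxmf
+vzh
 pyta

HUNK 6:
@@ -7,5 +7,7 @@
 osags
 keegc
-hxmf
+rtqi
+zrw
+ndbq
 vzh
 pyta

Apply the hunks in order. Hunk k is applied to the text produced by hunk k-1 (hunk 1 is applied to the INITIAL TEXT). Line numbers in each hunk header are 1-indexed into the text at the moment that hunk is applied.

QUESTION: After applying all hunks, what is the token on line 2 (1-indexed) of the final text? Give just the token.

Hunk 1: at line 6 remove [hepq,dbfj] add [vzf,osags] -> 11 lines: odh wvgz sdu bmz depp vckl lelq vzf osags vzv pyta
Hunk 2: at line 2 remove [sdu,bmz,depp] add [aujr] -> 9 lines: odh wvgz aujr vckl lelq vzf osags vzv pyta
Hunk 3: at line 2 remove [vckl] add [deci] -> 9 lines: odh wvgz aujr deci lelq vzf osags vzv pyta
Hunk 4: at line 2 remove [deci,lelq,vzf] add [vrwb,oqc,cdnkc] -> 9 lines: odh wvgz aujr vrwb oqc cdnkc osags vzv pyta
Hunk 5: at line 7 remove [vzv] add [keegc,hxmf,vzh] -> 11 lines: odh wvgz aujr vrwb oqc cdnkc osags keegc hxmf vzh pyta
Hunk 6: at line 7 remove [hxmf] add [rtqi,zrw,ndbq] -> 13 lines: odh wvgz aujr vrwb oqc cdnkc osags keegc rtqi zrw ndbq vzh pyta
Final line 2: wvgz

Answer: wvgz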